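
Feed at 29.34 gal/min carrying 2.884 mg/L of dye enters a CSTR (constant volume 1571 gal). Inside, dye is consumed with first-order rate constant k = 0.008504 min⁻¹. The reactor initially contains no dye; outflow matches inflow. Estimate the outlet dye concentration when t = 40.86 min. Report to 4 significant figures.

Accumulation = in − out − consumed: V dC/dt = Q C_in − Q C − k V C.
This is linear with rate a = Q/V + k = 0.0271800 min⁻¹.
C_ss = Q C_in/(Q + kV) = 1.98166 mg/L; C(t) = C_ss + (C₀ − C_ss) e^(−a t).
C(40.86) = 1.98166 + (-1.98166)·e^(−0.0271800·40.86) = 1.98166 + (-1.98166)·0.329370 = 1.32896 mg/L.

1.329 mg/L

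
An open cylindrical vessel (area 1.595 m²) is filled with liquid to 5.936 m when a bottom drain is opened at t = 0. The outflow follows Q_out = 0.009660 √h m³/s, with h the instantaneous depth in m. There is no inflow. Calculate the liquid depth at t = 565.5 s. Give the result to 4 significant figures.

A dh/dt = −Q_out = −0.009660 √h.
∫ h^(−1/2) dh = −(0.009660/A) ∫ dt, giving 2√h = 2√h₀ − (0.009660/A) t.
√h = √5.936 − 0.009660·565.5/(2·1.595) = 2.43639 − 1.71245 = 0.723936.
h = 0.723936² = 0.524084 m.

0.5241 m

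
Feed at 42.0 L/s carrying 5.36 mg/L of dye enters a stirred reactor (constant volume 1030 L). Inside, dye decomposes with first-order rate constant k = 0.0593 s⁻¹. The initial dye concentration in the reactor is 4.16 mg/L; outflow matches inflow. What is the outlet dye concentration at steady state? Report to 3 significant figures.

2.18 mg/L

Accumulation = in − out − consumed: V dC/dt = Q C_in − Q C − k V C.
Steady state (dC/dt = 0): C_ss = Q C_in/(Q + kV) = C_in/(1 + kV/Q).
C_ss = 42.0·5.36/(42.0 + 0.0593·1030) = 225.12/103.08 = 2.1840 mg/L.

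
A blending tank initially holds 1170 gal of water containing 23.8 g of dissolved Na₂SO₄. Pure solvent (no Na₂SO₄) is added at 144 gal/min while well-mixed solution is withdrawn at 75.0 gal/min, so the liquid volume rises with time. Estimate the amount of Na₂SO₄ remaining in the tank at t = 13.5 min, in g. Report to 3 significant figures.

Let m(t) be the amount of Na₂SO₄. Volume: V(t) = V₀ + (Q_in − Q_out) t = 1170 + 69.000 t; V(13.5) = 2101.5 gal.
Solute balance: dm/dt = 0 − Q_out C = −Q_out m/V(t).
Separate: dm/m = −Q_out dt/V(t) ⇒ ln(m/m₀) = −(Q_out/(Q_in−Q_out)) ln(V/V₀).
m = m₀ (V₀/V)^(Q_out/(Q_in−Q_out)) = 23.8 × (1170/2101.5)^(1.0870) = 12.593 g.

12.6 g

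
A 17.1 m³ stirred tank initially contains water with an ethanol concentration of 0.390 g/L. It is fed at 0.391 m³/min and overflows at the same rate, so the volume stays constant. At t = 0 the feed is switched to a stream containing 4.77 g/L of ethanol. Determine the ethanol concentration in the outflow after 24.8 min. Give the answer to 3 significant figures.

2.29 g/L

Unsteady species balance (constant V, well mixed): V dC/dt = Q(C_in − C).
Rewrite as dC/dt + C/τ = C_in/τ, τ = V/Q = 43.734 min.
This is linear first-order; C(t) = C_in + (C₀ − C_in) e^(−t/τ).
C(24.8) = 4.77 + (0.390 − 4.77)·e^(−24.8/43.734) = 4.77 + (-4.3800)·0.56719 = 2.2857 g/L.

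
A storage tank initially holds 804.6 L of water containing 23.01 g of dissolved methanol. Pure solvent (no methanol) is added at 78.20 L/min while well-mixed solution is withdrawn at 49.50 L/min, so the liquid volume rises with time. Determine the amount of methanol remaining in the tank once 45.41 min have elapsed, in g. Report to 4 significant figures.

Total volume: dV/dt = Q_in − Q_out = 28.7000 L/min, so V(t) = 804.6 + 28.7000 t and V(45.41) = 2107.87 L.
Species balance (pure solvent in): dm/dt = −Q_out · m/V(t).
dm/m = −Q_out dt/(V₀ + 28.7000 t); integrating gives ln(m/m₀) = −(Q_out/(Q_in−Q_out)) ln(V/V₀).
m = m₀ (V₀/V)^(Q_out/(Q_in−Q_out)) = 23.01 × (804.6/2107.87)^(1.72474) = 4.37041 g.

4.370 g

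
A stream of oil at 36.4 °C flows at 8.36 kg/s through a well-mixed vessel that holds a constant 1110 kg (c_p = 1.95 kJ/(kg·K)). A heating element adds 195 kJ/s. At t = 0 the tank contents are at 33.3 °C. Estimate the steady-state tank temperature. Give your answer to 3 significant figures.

M c_p dT/dt = ṁ c_p (T_in − T) + Q̇.
At steady state dT/dt = 0 ⇒ T_ss = T_in + Q̇/(ṁ c_p) = 36.4 + 195/(8.36·1.95) = 48.362 °C.

48.4 °C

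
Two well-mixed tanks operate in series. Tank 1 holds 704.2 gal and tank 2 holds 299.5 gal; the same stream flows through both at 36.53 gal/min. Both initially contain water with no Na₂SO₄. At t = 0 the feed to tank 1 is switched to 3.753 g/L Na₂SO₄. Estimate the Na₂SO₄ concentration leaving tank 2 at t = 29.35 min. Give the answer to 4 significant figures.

Species balance on tank i: dCᵢ/dt = (Cᵢ₋₁ − Cᵢ)/τᵢ with τᵢ = Vᵢ/Q.
τ₁ = 704.2/36.53 = 19.2773 min; τ₂ = 299.5/36.53 = 8.19874 min.
Solving the cascade with C₁(0)=C₂(0)=0 gives C₂(t) = C_in[1 − (τ₁ e^(−t/τ₁) − τ₂ e^(−t/τ₂))/(τ₁ − τ₂)].
At t = 29.35: e^(−t/τ₁) = 0.218162, e^(−t/τ₂) = 0.0278808.
C₂ = 3.753·[1 − (19.2773·0.218162 − 8.19874·0.0278808)/(11.0786)] = 3.753·0.641019 = 2.40574 g/L.

2.406 g/L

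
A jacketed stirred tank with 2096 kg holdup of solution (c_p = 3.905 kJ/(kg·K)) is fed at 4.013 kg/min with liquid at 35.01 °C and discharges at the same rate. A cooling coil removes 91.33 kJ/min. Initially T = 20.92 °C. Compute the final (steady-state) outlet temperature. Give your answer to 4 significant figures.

M c_p dT/dt = ṁ c_p (T_in − T) − Q̇.
At steady state dT/dt = 0 ⇒ T_ss = T_in − Q̇/(ṁ c_p) = 35.01 − 91.33/(4.013·3.905) = 29.1820 °C.

29.18 °C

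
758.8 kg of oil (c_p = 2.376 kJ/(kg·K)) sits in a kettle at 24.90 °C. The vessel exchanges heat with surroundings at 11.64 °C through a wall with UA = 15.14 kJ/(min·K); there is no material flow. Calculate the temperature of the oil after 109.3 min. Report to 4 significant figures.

Lumped-capacitance energy balance: M c_p dT/dt = UA(T_amb − T).
dT/dt = (T_ss − T)/τ with T_ss = T_amb = 11.6400 °C, τ = M c_p/UA = 758.8·2.376/15.14 = 119.082 min.
T approaches T_ss exponentially: T(t) = T_ss + (T₀ − T_ss) e^(−t/τ).
T(109.3) = 11.6400 + (13.2600)·0.399376 = 16.9357 °C.

16.94 °C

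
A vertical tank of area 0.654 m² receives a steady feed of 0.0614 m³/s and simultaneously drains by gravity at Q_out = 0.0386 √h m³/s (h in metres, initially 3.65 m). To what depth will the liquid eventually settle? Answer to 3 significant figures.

Level balance: A dh/dt = 0.0614 − 0.0386 √h. Setting dh/dt = 0:
Q_in = 0.0386 √h_ss ⇒ √h_ss = 0.0614/0.0386 = 1.5907.
h_ss = 1.5907² = 2.5302 m. (Since h₀ = 3.65 m > h_ss, the level will fall toward this value.)

2.53 m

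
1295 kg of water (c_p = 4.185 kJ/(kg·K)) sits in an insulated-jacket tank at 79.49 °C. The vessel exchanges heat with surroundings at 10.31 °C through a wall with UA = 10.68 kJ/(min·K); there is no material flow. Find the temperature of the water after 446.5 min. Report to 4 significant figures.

Lumped-capacitance energy balance: M c_p dT/dt = UA(T_amb − T).
dT/dt = (T_ss − T)/τ with T_ss = T_amb = 10.3100 °C, τ = M c_p/UA = 1295·4.185/10.68 = 507.451 min.
Solution: T(t) = T_ss + (T₀ − T_ss) e^(−t/τ).
T(446.5) = 10.3100 + (69.1800)·0.414829 = 39.0079 °C.

39.01 °C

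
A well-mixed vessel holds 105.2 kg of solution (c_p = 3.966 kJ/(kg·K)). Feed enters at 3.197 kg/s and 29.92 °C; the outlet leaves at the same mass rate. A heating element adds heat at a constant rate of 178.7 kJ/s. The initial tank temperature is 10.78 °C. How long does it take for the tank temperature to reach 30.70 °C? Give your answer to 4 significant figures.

30.10 s

Unsteady energy balance on the tank contents: M c_p dT/dt = ṁ c_p (T_in − T) + 178.7.
τ = M/ṁ = 32.9058 s; T_ss = T_in + Q̇/(ṁ c_p) = 44.0138 °C.
T(t) = T_ss + (T₀ − T_ss) e^(−t/τ). Set T = 30.70:
e^(−t/τ) = (30.70 − 44.0138)/(10.78 − 44.0138) = 0.400611
t = −32.9058 · ln(0.400611) = 30.1011 s.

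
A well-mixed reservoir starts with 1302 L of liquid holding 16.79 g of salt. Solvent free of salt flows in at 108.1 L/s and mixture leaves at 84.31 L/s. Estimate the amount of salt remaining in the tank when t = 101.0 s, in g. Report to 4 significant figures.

Total volume: dV/dt = Q_in − Q_out = 23.7900 L/s, so V(t) = 1302 + 23.7900 t and V(101.0) = 3704.79 L.
No salt enters, so dm/dt = −Q_out · (m/V).
Separate: dm/m = −Q_out dt/V(t) ⇒ ln(m/m₀) = −(Q_out/(Q_in−Q_out)) ln(V/V₀).
m = m₀ (V₀/V)^(Q_out/(Q_in−Q_out)) = 16.79 × (1302/3704.79)^(3.54393) = 0.412636 g.

0.4126 g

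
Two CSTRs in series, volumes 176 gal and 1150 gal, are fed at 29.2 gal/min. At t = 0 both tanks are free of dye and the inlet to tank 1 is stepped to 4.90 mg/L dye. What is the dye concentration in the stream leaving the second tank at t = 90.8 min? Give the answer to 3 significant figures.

4.32 mg/L

Time constants: τᵢ = Vᵢ/Q for each well-mixed tank.
τ₁ = 176/29.2 = 6.0274 min; τ₂ = 1150/29.2 = 39.384 min.
Tank 1: C₁ = C_in(1 − e^(−t/τ₁)). Tank 2 (τ₁ ≠ τ₂): C₂ = C_in[1 − (τ₁ e^(−t/τ₁) − τ₂ e^(−t/τ₂))/(τ₁ − τ₂)].
At t = 90.8: e^(−t/τ₁) = 2.8678e-07, e^(−t/τ₂) = 0.099706.
C₂ = 4.90·[1 − (6.0274·2.8678e-07 − 39.384·0.099706)/(-33.356)] = 4.90·0.88228 = 4.3232 mg/L.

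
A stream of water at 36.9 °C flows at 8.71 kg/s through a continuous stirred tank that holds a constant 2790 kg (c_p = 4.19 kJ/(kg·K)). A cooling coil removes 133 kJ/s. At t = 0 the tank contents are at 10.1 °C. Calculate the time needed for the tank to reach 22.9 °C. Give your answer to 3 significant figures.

First-law balance (no shaft work): M c_p dT/dt = ṁ c_p (T_in − T) − 133.
τ = M/ṁ = 320.32 s; T_ss = T_in − Q̇/(ṁ c_p) = 33.256 °C.
T(t) = T_ss + (T₀ − T_ss) e^(−t/τ). Set T = 22.9:
e^(−t/τ) = (22.9 − 33.256)/(10.1 − 33.256) = 0.44722
t = −320.32 · ln(0.44722) = 257.76 s.

258 s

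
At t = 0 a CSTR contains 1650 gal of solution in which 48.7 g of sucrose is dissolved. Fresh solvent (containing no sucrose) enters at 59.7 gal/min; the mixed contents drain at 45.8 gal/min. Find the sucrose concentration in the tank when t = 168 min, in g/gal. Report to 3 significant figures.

Total volume: dV/dt = Q_in − Q_out = 13.900 gal/min, so V(t) = 1650 + 13.900 t and V(168) = 3985.2 gal.
No sucrose enters, so dm/dt = −Q_out · (m/V).
dm/m = −Q_out dt/(V₀ + 13.900 t); integrating gives ln(m/m₀) = −(Q_out/(Q_in−Q_out)) ln(V/V₀).
m = m₀ (V₀/V)^(Q_out/(Q_in−Q_out)) = 48.7 × (1650/3985.2)^(3.2950) = 2.6648 g.
C = m/V = 2.6648/3985.2 = 0.00066868 g/gal.

0.000669 g/gal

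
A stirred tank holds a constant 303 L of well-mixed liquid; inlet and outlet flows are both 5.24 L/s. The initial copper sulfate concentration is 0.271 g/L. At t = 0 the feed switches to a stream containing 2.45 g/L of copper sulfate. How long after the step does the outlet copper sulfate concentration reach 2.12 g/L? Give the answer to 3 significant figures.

Accumulation = in − out for the solute gives V dC/dt = Q(C_in − C), so τ = V/Q = 57.824 s.
C(t) = C_in + (C₀ − C_in) e^(−t/τ). Set C = 2.12 and solve for t:
e^(−t/τ) = (C − C_in)/(C₀ − C_in) = (2.12 − 2.45)/(0.271 − 2.45) = 0.15145
t = −τ ln(…) = 57.824 × 1.8875 = 109.15 s.

109 s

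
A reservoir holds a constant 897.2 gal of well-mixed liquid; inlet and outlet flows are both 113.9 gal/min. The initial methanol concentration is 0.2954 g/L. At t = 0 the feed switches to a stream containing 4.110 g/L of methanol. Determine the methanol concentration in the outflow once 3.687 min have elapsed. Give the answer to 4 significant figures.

1.721 g/L

Mass balance on the solute (V constant): V dC/dt = Q(C_in − C).
So dC/dt = (C_in − C)/τ with τ = V/Q = 897.2/113.9 = 7.87709 min.
This is linear first-order; C(t) = C_in + (C₀ − C_in) e^(−t/τ).
C(3.687) = 4.110 + (0.2954 − 4.110)·e^(−3.687/7.87709) = 4.110 + (-3.81460)·0.626212 = 1.72125 g/L.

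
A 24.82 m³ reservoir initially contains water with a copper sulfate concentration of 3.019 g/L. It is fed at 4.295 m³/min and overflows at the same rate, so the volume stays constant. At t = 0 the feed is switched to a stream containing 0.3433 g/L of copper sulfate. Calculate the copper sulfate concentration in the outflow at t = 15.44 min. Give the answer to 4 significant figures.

Accumulation = in − out for the solute gives V dC/dt = Q(C_in − C).
Rewrite as dC/dt + C/τ = C_in/τ, τ = V/Q = 5.77881 min.
This is linear first-order; C(t) = C_in + (C₀ − C_in) e^(−t/τ).
C(15.44) = 0.3433 + (3.019 − 0.3433)·e^(−15.44/5.77881) = 0.3433 + (2.67570)·0.0691257 = 0.528260 g/L.

0.5283 g/L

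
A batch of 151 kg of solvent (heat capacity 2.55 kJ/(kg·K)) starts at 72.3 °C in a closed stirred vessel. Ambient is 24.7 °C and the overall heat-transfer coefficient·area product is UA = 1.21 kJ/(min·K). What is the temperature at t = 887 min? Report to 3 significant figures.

27.6 °C

Heat balance on the well-mixed liquid: M c_p dT/dt = −UA(T − T_amb).
dT/dt = (T_ss − T)/τ with T_ss = T_amb = 24.700 °C, τ = M c_p/UA = 151·2.55/1.21 = 318.22 min.
This is linear first-order; T(t) = T_ss + (T₀ − T_ss) e^(−t/τ).
T(887) = 24.700 + (47.600)·0.061584 = 27.631 °C.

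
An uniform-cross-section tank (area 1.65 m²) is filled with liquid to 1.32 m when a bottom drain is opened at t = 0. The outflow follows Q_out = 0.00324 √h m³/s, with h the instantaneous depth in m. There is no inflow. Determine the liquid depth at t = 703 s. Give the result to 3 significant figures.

0.210 m

With no inflow, A dh/dt = −0.00324 √h.
Separate and integrate: 2(√h − √h₀) = −(0.00324/A) t.
√h = √1.32 − 0.00324·703/(2·1.65) = 1.1489 − 0.69022 = 0.45869.
h = 0.45869² = 0.21040 m.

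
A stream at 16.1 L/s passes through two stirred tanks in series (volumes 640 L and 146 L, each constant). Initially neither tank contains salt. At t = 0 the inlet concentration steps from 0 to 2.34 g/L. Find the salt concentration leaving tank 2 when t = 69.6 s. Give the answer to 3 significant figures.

1.81 g/L

Time constants: τᵢ = Vᵢ/Q for each well-mixed tank.
τ₁ = 640/16.1 = 39.752 s; τ₂ = 146/16.1 = 9.0683 s.
Tank 1: C₁ = C_in(1 − e^(−t/τ₁)). Tank 2 (τ₁ ≠ τ₂): C₂ = C_in[1 − (τ₁ e^(−t/τ₁) − τ₂ e^(−t/τ₂))/(τ₁ − τ₂)].
At t = 69.6: e^(−t/τ₁) = 0.17362, e^(−t/τ₂) = 0.00046426.
C₂ = 2.34·[1 − (39.752·0.17362 − 9.0683·0.00046426)/(30.683)] = 2.34·0.77520 = 1.8140 g/L.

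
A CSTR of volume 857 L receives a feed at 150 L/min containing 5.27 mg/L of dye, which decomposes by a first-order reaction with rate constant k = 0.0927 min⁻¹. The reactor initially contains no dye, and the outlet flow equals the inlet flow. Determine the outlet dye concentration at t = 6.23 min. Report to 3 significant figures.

2.80 mg/L

Species balance: V dC/dt = Q C_in − Q C − k V C.
dC/dt = (Q/V) C_in − (Q/V + k) C; effective rate a = Q/V + k = 0.17503 + 0.0927 = 0.26773 min⁻¹.
C_ss = Q C_in/(Q + kV) = 3.4453 mg/L; C(t) = C_ss + (C₀ − C_ss) e^(−a t).
C(6.23) = 3.4453 + (-3.4453)·e^(−0.26773·6.23) = 3.4453 + (-3.4453)·0.18863 = 2.7954 mg/L.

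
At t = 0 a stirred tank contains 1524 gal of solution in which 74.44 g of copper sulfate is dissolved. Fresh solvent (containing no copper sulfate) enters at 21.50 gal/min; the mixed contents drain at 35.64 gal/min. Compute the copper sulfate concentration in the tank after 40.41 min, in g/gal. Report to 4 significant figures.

Let m(t) be the amount of copper sulfate. Volume: V(t) = V₀ + (Q_in − Q_out) t = 1524 − 14.1400 t; V(40.41) = 952.603 gal.
Species balance (pure solvent in): dm/dt = −Q_out · m/V(t).
Separate: dm/m = −Q_out dt/V(t) ⇒ ln(m/m₀) = −(Q_out/(Q_in−Q_out)) ln(V/V₀).
m = m₀ (V₀/V)^(Q_out/(Q_in−Q_out)) = 74.44 × (1524/952.603)^(-2.52051) = 22.7739 g.
C = m/V = 22.7739/952.603 = 0.0239071 g/gal.

0.02391 g/gal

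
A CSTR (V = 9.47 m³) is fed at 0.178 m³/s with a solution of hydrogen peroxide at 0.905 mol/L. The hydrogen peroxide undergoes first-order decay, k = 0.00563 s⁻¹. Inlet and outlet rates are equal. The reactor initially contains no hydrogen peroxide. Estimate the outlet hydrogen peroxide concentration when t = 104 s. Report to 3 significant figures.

Species balance: V dC/dt = Q C_in − Q C − k V C.
This is linear with rate a = Q/V + k = 0.024426 s⁻¹.
C_ss = Q C_in/(Q + kV) = 0.69641 mol/L; C(t) = C_ss + (C₀ − C_ss) e^(−a t).
C(104) = 0.69641 + (-0.69641)·e^(−0.024426·104) = 0.69641 + (-0.69641)·0.078841 = 0.64150 mol/L.

0.642 mol/L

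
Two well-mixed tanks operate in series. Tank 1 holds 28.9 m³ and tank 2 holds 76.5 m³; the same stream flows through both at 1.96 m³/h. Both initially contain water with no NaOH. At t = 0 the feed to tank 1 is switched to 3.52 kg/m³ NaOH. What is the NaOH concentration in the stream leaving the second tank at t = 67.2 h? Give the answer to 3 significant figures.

2.53 kg/m³

Each tank obeys Vᵢ dCᵢ/dt = Q(Cᵢ₋₁ − Cᵢ), so τᵢ = Vᵢ/Q.
τ₁ = 28.9/1.96 = 14.745 h; τ₂ = 76.5/1.96 = 39.031 h.
Solving the cascade with C₁(0)=C₂(0)=0 gives C₂(t) = C_in[1 − (τ₁ e^(−t/τ₁) − τ₂ e^(−t/τ₂))/(τ₁ − τ₂)].
At t = 67.2: e^(−t/τ₁) = 0.010488, e^(−t/τ₂) = 0.17876.
C₂ = 3.52·[1 − (14.745·0.010488 − 39.031·0.17876)/(-24.286)] = 3.52·0.71908 = 2.5312 kg/m³.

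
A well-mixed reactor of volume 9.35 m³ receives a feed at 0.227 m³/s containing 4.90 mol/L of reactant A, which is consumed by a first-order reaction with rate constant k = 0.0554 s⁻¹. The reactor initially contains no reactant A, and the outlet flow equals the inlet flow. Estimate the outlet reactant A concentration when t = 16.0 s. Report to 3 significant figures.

1.08 mol/L

Accumulation = in − out − consumed: V dC/dt = Q C_in − Q C − k V C.
This is linear with rate a = Q/V + k = 0.079678 s⁻¹.
C_ss = Q C_in/(Q + kV) = 1.4930 mol/L; C(t) = C_ss + (C₀ − C_ss) e^(−a t).
C(16.0) = 1.4930 + (-1.4930)·e^(−0.079678·16.0) = 1.4930 + (-1.4930)·0.27947 = 1.0758 mol/L.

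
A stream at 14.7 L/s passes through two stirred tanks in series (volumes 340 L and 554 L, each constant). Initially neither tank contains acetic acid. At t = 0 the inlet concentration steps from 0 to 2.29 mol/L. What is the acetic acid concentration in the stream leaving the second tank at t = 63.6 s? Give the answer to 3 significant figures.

Time constants: τᵢ = Vᵢ/Q for each well-mixed tank.
τ₁ = 340/14.7 = 23.129 s; τ₂ = 554/14.7 = 37.687 s.
Tank 1: C₁ = C_in(1 − e^(−t/τ₁)). Tank 2 (τ₁ ≠ τ₂): C₂ = C_in[1 − (τ₁ e^(−t/τ₁) − τ₂ e^(−t/τ₂))/(τ₁ − τ₂)].
At t = 63.6: e^(−t/τ₁) = 0.063943, e^(−t/τ₂) = 0.18497.
C₂ = 2.29·[1 − (23.129·0.063943 − 37.687·0.18497)/(-14.558)] = 2.29·0.62275 = 1.4261 mol/L.

1.43 mol/L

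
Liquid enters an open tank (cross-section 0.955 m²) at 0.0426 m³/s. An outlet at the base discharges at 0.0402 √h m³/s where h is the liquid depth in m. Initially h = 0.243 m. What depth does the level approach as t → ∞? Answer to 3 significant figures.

A dh/dt = Q_in − 0.0402 √h. Steady state requires inflow = outflow:
Q_in = 0.0402 √h_ss ⇒ √h_ss = 0.0426/0.0402 = 1.0597.
h_ss = 1.0597² = 1.1230 m. (Since h₀ = 0.243 m < h_ss, the level will rise toward this value.)

1.12 m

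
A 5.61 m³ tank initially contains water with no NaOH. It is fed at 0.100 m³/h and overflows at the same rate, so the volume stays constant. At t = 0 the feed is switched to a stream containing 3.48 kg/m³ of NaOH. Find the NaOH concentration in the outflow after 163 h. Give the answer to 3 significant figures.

Accumulation = in − out for the solute gives V dC/dt = Q(C_in − C).
Rewrite as dC/dt + C/τ = C_in/τ, τ = V/Q = 56.100 h.
Integrating: C(t) = C_in + (C₀ − C_in) e^(−t/τ).
C(163) = 3.48 + (0 − 3.48)·e^(−163/56.100) = 3.48 + (-3.4800)·0.054720 = 3.2896 kg/m³.

3.29 kg/m³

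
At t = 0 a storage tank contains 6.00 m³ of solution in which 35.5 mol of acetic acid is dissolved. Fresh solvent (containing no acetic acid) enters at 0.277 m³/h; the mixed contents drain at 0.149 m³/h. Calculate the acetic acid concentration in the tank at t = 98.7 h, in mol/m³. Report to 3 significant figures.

Let m(t) be the amount of acetic acid. Volume: V(t) = V₀ + (Q_in − Q_out) t = 6.00 + 0.12800 t; V(98.7) = 18.634 m³.
No acetic acid enters, so dm/dt = −Q_out · (m/V).
Separate: dm/m = −Q_out dt/V(t) ⇒ ln(m/m₀) = −(Q_out/(Q_in−Q_out)) ln(V/V₀).
m = m₀ (V₀/V)^(Q_out/(Q_in−Q_out)) = 35.5 × (6.00/18.634)^(1.1641) = 9.4916 mol.
C = m/V = 9.4916/18.634 = 0.50938 mol/m³.

0.509 mol/m³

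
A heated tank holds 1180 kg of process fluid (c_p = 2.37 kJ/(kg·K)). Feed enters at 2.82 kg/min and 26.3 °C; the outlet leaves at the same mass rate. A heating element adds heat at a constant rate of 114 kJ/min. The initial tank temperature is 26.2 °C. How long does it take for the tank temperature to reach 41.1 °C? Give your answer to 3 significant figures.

M c_p dT/dt = ṁ c_p (T_in − T) + Q̇.
τ = M/ṁ = 418.44 min; T_ss = T_in + Q̇/(ṁ c_p) = 43.357 °C.
T(t) = T_ss + (T₀ − T_ss) e^(−t/τ). Set T = 41.1:
e^(−t/τ) = (41.1 − 43.357)/(26.2 − 43.357) = 0.13156
t = −418.44 · ln(0.13156) = 848.72 min.

849 min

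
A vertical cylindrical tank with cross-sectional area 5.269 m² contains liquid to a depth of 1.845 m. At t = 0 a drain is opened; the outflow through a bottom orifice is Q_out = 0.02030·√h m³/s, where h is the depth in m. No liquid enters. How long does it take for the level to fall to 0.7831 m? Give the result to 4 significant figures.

245.7 s

With no inflow, A dh/dt = −0.02030 √h.
∫ h^(−1/2) dh = −(0.02030/A) ∫ dt, giving 2√h = 2√h₀ − (0.02030/A) t.
t = 2A(√h₀ − √h)/0.02030 = 2·5.269·(√1.845 − √0.7831)/0.02030
  = 10.5380 × (1.35831 − 0.884929) / 0.02030 = 245.737 s.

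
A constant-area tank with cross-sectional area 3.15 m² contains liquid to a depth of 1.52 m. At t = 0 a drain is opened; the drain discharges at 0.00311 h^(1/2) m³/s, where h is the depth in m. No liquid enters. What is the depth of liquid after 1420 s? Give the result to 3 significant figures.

0.283 m

With no inflow, A dh/dt = −0.00311 √h.
This is separable: 2 d(√h)/dt = −0.00311/A, so √h = √h₀ − (0.00311/(2A)) t.
√h = √1.52 − 0.00311·1420/(2·3.15) = 1.2329 − 0.70098 = 0.53190.
h = 0.53190² = 0.28292 m.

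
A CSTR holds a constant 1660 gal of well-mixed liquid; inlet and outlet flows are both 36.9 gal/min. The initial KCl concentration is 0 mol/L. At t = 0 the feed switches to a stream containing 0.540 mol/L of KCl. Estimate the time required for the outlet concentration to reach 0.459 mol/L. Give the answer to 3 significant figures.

Unsteady species balance (constant V, well mixed): V dC/dt = Q(C_in − C), so τ = V/Q = 44.986 min.
C(t) = C_in + (C₀ − C_in) e^(−t/τ). Set C = 0.459 and solve for t:
e^(−t/τ) = (C − C_in)/(C₀ − C_in) = (0.459 − 0.540)/(0 − 0.540) = 0.15000
t = −τ ln(…) = 44.986 × 1.8971 = 85.345 min.

85.3 min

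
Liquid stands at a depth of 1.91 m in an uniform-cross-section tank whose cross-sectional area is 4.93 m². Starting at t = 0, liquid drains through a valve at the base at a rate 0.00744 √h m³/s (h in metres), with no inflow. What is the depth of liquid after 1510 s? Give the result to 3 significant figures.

With no inflow, A dh/dt = −0.00744 √h.
∫ h^(−1/2) dh = −(0.00744/A) ∫ dt, giving 2√h = 2√h₀ − (0.00744/A) t.
√h = √1.91 − 0.00744·1510/(2·4.93) = 1.3820 − 1.1394 = 0.24264.
h = 0.24264² = 0.058872 m.

0.0589 m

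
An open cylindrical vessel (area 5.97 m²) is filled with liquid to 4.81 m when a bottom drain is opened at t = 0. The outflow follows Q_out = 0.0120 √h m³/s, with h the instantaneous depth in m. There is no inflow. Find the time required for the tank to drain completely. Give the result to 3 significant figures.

A dh/dt = −Q_out = −0.0120 √h.
∫ h^(−1/2) dh = −(0.0120/A) ∫ dt, giving 2√h = 2√h₀ − (0.0120/A) t.
Tank is empty when √h = 0: t_empty = 2A√h₀/0.0120.
t_empty = 2·5.97·√4.81/0.0120 = 11.940·2.1932/0.0120 = 2182.2 s.

2180 s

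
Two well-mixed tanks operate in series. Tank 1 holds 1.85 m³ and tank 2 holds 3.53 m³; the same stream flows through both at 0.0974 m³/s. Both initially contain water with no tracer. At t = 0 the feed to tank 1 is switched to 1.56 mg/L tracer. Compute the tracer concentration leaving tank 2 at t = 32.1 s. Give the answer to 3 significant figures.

0.525 mg/L

Species balance on tank i: dCᵢ/dt = (Cᵢ₋₁ − Cᵢ)/τᵢ with τᵢ = Vᵢ/Q.
τ₁ = 1.85/0.0974 = 18.994 s; τ₂ = 3.53/0.0974 = 36.242 s.
Tank 1: C₁ = C_in(1 − e^(−t/τ₁)). Tank 2 (τ₁ ≠ τ₂): C₂ = C_in[1 − (τ₁ e^(−t/τ₁) − τ₂ e^(−t/τ₂))/(τ₁ − τ₂)].
At t = 32.1: e^(−t/τ₁) = 0.18452, e^(−t/τ₂) = 0.41242.
C₂ = 1.56·[1 − (18.994·0.18452 − 36.242·0.41242)/(-17.248)] = 1.56·0.33661 = 0.52511 mg/L.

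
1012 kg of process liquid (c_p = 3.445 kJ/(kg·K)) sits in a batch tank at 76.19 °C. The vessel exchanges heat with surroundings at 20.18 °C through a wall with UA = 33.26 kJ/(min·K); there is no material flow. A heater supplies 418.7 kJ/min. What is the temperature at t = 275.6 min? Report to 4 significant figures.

35.90 °C

M c_p dT/dt = −UA(T − T_amb) + Q̇.
dT/dt = (T_ss − T)/τ with T_ss = T_amb + Q̇/UA = 20.18 + 418.7/33.26 = 32.7687 °C, τ = M c_p/UA = 1012·3.445/33.26 = 104.821 min.
Solution: T(t) = T_ss + (T₀ − T_ss) e^(−t/τ).
T(275.6) = 32.7687 + (43.4213)·0.0721326 = 35.9008 °C.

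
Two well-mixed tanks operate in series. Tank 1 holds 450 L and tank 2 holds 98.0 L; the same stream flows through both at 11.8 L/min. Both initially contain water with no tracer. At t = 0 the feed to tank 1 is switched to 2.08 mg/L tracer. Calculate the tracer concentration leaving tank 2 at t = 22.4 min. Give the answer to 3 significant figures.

Each tank obeys Vᵢ dCᵢ/dt = Q(Cᵢ₋₁ − Cᵢ), so τᵢ = Vᵢ/Q.
τ₁ = 450/11.8 = 38.136 min; τ₂ = 98.0/11.8 = 8.3051 min.
Tank 1: C₁ = C_in(1 − e^(−t/τ₁)). Tank 2 (τ₁ ≠ τ₂): C₂ = C_in[1 − (τ₁ e^(−t/τ₁) − τ₂ e^(−t/τ₂))/(τ₁ − τ₂)].
At t = 22.4: e^(−t/τ₁) = 0.55578, e^(−t/τ₂) = 0.067398.
C₂ = 2.08·[1 − (38.136·0.55578 − 8.3051·0.067398)/(29.831)] = 2.08·0.30825 = 0.64115 mg/L.

0.641 mg/L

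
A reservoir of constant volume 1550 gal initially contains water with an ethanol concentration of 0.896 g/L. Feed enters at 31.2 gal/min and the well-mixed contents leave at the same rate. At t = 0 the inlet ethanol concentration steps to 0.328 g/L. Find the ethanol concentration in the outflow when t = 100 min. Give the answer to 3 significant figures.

0.404 g/L

Transient balance on the dissolved component: V dC/dt = Q(C_in − C).
Rewrite as dC/dt + C/τ = C_in/τ, τ = V/Q = 49.679 min.
Solution: C(t) = C_in + (C₀ − C_in) e^(−t/τ).
C(100) = 0.328 + (0.896 − 0.328)·e^(−100/49.679) = 0.328 + (0.56800)·0.13360 = 0.40388 g/L.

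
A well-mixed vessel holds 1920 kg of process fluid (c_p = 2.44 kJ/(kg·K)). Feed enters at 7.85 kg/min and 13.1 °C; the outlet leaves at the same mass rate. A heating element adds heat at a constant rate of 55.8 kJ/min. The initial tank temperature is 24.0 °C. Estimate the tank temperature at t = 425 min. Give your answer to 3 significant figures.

First-law balance (no shaft work): M c_p dT/dt = ṁ c_p (T_in − T) + 55.8.
Rearrange: dT/dt = (T_ss − T)/τ with τ = M/ṁ = 244.59 min and T_ss = T_in + Q̇/(ṁ c_p) = 16.013 °C.
Solution: T(t) = T_ss + (T₀ − T_ss) e^(−t/τ).
T(425) = 16.013 + (7.9868)·e^(−425/244.59) = 16.013 + (7.9868)·0.17594 = 17.418 °C.

17.4 °C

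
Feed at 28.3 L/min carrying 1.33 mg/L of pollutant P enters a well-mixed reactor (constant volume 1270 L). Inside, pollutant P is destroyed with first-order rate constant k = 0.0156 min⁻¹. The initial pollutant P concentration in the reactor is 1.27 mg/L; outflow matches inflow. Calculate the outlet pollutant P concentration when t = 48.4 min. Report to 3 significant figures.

V dC/dt = Q(C_in − C) − k V C.
This is linear with rate a = Q/V + k = 0.037883 min⁻¹.
C_ss = Q C_in/(Q + kV) = 0.78232 mg/L; C(t) = C_ss + (C₀ − C_ss) e^(−a t).
C(48.4) = 0.78232 + (0.48768)·e^(−0.037883·48.4) = 0.78232 + (0.48768)·0.15984 = 0.86027 mg/L.

0.860 mg/L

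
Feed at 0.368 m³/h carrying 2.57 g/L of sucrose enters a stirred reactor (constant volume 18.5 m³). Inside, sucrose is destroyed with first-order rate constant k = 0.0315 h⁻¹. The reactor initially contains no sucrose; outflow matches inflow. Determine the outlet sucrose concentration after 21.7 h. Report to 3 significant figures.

0.669 g/L

Accumulation = in − out − consumed: V dC/dt = Q C_in − Q C − k V C.
This is linear with rate a = Q/V + k = 0.051392 h⁻¹.
C_ss = Q C_in/(Q + kV) = 0.99475 g/L; C(t) = C_ss + (C₀ − C_ss) e^(−a t).
C(21.7) = 0.99475 + (-0.99475)·e^(−0.051392·21.7) = 0.99475 + (-0.99475)·0.32785 = 0.66862 g/L.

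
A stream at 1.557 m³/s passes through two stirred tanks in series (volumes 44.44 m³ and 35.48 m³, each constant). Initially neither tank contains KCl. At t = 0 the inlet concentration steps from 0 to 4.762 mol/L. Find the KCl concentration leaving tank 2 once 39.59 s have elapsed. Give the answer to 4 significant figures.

2.180 mol/L

Each tank obeys Vᵢ dCᵢ/dt = Q(Cᵢ₋₁ − Cᵢ), so τᵢ = Vᵢ/Q.
τ₁ = 44.44/1.557 = 28.5421 s; τ₂ = 35.48/1.557 = 22.7874 s.
Tank 1: C₁ = C_in(1 − e^(−t/τ₁)). Tank 2 (τ₁ ≠ τ₂): C₂ = C_in[1 − (τ₁ e^(−t/τ₁) − τ₂ e^(−t/τ₂))/(τ₁ − τ₂)].
At t = 39.59: e^(−t/τ₁) = 0.249805, e^(−t/τ₂) = 0.175984.
C₂ = 4.762·[1 − (28.5421·0.249805 − 22.7874·0.175984)/(5.75466)] = 4.762·0.457878 = 2.18041 mol/L.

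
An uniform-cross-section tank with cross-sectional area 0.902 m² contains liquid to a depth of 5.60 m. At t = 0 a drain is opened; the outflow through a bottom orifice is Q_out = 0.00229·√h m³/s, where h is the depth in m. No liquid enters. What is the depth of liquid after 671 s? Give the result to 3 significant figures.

2.29 m

A dh/dt = −Q_out = −0.00229 √h.
This is separable: 2 d(√h)/dt = −0.00229/A, so √h = √h₀ − (0.00229/(2A)) t.
√h = √5.60 − 0.00229·671/(2·0.902) = 2.3664 − 0.85177 = 1.5147.
h = 1.5147² = 2.2942 m.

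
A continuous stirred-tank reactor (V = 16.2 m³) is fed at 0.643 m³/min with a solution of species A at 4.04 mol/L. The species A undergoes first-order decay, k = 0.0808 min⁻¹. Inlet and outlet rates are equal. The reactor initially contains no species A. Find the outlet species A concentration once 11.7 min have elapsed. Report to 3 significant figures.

Species balance: V dC/dt = Q C_in − Q C − k V C.
This is linear with rate a = Q/V + k = 0.12049 min⁻¹.
C_ss = Q C_in/(Q + kV) = 1.3308 mol/L; C(t) = C_ss + (C₀ − C_ss) e^(−a t).
C(11.7) = 1.3308 + (-1.3308)·e^(−0.12049·11.7) = 1.3308 + (-1.3308)·0.24420 = 1.0058 mol/L.

1.01 mol/L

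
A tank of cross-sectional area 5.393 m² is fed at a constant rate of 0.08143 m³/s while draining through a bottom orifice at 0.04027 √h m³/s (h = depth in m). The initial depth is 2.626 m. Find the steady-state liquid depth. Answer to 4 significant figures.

4.089 m

Level balance: A dh/dt = 0.08143 − 0.04027 √h. Setting dh/dt = 0:
Q_in = 0.04027 √h_ss ⇒ √h_ss = 0.08143/0.04027 = 2.02210.
h_ss = 2.02210² = 4.08889 m. (Since h₀ = 2.626 m < h_ss, the level will rise toward this value.)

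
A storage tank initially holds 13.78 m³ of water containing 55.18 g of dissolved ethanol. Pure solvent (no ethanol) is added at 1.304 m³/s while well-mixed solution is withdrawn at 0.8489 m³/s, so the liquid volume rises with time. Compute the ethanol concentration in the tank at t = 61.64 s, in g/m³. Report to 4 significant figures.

0.1662 g/m³

Let m(t) be the amount of ethanol. Volume: V(t) = V₀ + (Q_in − Q_out) t = 13.78 + 0.455100 t; V(61.64) = 41.8324 m³.
No ethanol enters, so dm/dt = −Q_out · (m/V).
dm/m = −Q_out dt/(V₀ + 0.455100 t); integrating gives ln(m/m₀) = −(Q_out/(Q_in−Q_out)) ln(V/V₀).
m = m₀ (V₀/V)^(Q_out/(Q_in−Q_out)) = 55.18 × (13.78/41.8324)^(1.86530) = 6.95367 g.
C = m/V = 6.95367/41.8324 = 0.166227 g/m³.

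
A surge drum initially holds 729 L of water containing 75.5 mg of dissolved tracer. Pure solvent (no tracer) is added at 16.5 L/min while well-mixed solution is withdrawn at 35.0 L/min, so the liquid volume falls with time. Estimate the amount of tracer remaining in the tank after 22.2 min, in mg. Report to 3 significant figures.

Total volume: dV/dt = Q_in − Q_out = -18.500 L/min, so V(t) = 729 − 18.500 t and V(22.2) = 318.30 L.
Species balance (pure solvent in): dm/dt = −Q_out · m/V(t).
Separate: dm/m = −Q_out dt/V(t) ⇒ ln(m/m₀) = −(Q_out/(Q_in−Q_out)) ln(V/V₀).
m = m₀ (V₀/V)^(Q_out/(Q_in−Q_out)) = 75.5 × (729/318.30)^(-1.8919) = 15.742 mg.

15.7 mg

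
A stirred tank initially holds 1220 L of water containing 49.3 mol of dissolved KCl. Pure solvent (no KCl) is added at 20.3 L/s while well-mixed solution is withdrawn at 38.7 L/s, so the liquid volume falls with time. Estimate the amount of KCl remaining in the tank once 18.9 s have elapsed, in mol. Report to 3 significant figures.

24.3 mol

Let m(t) be the amount of KCl. Volume: V(t) = V₀ + (Q_in − Q_out) t = 1220 − 18.400 t; V(18.9) = 872.24 L.
Solute balance: dm/dt = 0 − Q_out C = −Q_out m/V(t).
Separate: dm/m = −Q_out dt/V(t) ⇒ ln(m/m₀) = −(Q_out/(Q_in−Q_out)) ln(V/V₀).
m = m₀ (V₀/V)^(Q_out/(Q_in−Q_out)) = 49.3 × (1220/872.24)^(-2.1033) = 24.342 mol.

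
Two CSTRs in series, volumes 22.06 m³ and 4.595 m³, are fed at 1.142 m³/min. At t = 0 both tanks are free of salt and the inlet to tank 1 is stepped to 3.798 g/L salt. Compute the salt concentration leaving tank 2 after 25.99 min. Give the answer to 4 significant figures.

Each tank obeys Vᵢ dCᵢ/dt = Q(Cᵢ₋₁ − Cᵢ), so τᵢ = Vᵢ/Q.
τ₁ = 22.06/1.142 = 19.3170 min; τ₂ = 4.595/1.142 = 4.02364 min.
Tank 1: C₁ = C_in(1 − e^(−t/τ₁)). Tank 2 (τ₁ ≠ τ₂): C₂ = C_in[1 − (τ₁ e^(−t/τ₁) − τ₂ e^(−t/τ₂))/(τ₁ − τ₂)].
At t = 25.99: e^(−t/τ₁) = 0.260423, e^(−t/τ₂) = 0.00156586.
C₂ = 3.798·[1 − (19.3170·0.260423 − 4.02364·0.00156586)/(15.2933)] = 3.798·0.671472 = 2.55025 g/L.

2.550 g/L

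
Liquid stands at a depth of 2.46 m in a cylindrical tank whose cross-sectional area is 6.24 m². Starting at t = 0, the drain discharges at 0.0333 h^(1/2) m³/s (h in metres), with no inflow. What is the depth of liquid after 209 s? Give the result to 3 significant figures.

1.02 m

A dh/dt = −Q_out = −0.0333 √h.
∫ h^(−1/2) dh = −(0.0333/A) ∫ dt, giving 2√h = 2√h₀ − (0.0333/A) t.
√h = √2.46 − 0.0333·209/(2·6.24) = 1.5684 − 0.55767 = 1.0108.
h = 1.0108² = 1.0217 m.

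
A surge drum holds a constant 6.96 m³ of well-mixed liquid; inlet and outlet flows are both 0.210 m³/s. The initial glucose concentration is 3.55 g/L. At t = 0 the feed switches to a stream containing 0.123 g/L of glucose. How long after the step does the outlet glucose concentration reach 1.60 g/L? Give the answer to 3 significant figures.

Transient balance on the dissolved component: V dC/dt = Q(C_in − C), so τ = V/Q = 33.143 s.
C(t) = C_in + (C₀ − C_in) e^(−t/τ). Set C = 1.60 and solve for t:
e^(−t/τ) = (C − C_in)/(C₀ − C_in) = (1.60 − 0.123)/(3.55 − 0.123) = 0.43099
t = −τ ln(…) = 33.143 × 0.84167 = 27.895 s.

27.9 s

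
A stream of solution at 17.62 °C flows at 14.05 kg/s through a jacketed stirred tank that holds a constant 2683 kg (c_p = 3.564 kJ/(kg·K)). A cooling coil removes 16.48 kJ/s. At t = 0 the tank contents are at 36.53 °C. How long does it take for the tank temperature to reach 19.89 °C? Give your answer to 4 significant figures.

Unsteady energy balance on the tank contents: M c_p dT/dt = ṁ c_p (T_in − T) − 16.48.
τ = M/ṁ = 190.961 s; T_ss = T_in − Q̇/(ṁ c_p) = 17.2909 °C.
T(t) = T_ss + (T₀ − T_ss) e^(−t/τ). Set T = 19.89:
e^(−t/τ) = (19.89 − 17.2909)/(36.53 − 17.2909) = 0.135095
t = −190.961 · ln(0.135095) = 382.261 s.

382.3 s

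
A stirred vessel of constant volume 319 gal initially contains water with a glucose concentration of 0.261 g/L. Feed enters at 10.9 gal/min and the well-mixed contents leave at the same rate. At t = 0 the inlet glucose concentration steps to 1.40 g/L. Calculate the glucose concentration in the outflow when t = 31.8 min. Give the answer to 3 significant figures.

1.02 g/L

Species balance on the tank: V dC/dt = Q(C_in − C).
Rewrite as dC/dt + C/τ = C_in/τ, τ = V/Q = 29.266 min.
Solution: C(t) = C_in + (C₀ − C_in) e^(−t/τ).
C(31.8) = 1.40 + (0.261 − 1.40)·e^(−31.8/29.266) = 1.40 + (-1.1390)·0.33737 = 1.0157 g/L.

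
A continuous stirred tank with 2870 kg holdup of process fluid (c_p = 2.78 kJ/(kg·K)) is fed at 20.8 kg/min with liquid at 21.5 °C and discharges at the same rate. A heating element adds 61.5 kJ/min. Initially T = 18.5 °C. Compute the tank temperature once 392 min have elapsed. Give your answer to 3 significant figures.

Energy balance: M c_p dT/dt = ṁ c_p (T_in − T) + 61.5.
Rearrange: dT/dt = (T_ss − T)/τ with τ = M/ṁ = 137.98 min and T_ss = T_in + Q̇/(ṁ c_p) = 22.564 °C.
This is linear first-order; T(t) = T_ss + (T₀ − T_ss) e^(−t/τ).
T(392) = 22.564 + (-4.0636)·e^(−392/137.98) = 22.564 + (-4.0636)·0.058369 = 22.326 °C.

22.3 °C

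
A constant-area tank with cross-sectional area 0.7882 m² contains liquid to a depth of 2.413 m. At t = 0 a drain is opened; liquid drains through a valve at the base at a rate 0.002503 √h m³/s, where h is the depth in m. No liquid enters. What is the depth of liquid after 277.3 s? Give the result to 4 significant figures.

1.239 m

With no inflow, A dh/dt = −0.002503 √h.
∫ h^(−1/2) dh = −(0.002503/A) ∫ dt, giving 2√h = 2√h₀ − (0.002503/A) t.
√h = √2.413 − 0.002503·277.3/(2·0.7882) = 1.55338 − 0.440296 = 1.11309.
h = 1.11309² = 1.23896 m.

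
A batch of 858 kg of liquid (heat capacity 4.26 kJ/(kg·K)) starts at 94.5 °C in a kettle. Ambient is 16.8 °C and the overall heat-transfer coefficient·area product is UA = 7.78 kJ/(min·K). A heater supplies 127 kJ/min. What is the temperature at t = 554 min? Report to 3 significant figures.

52.0 °C

Lumped-capacitance energy balance: M c_p dT/dt = UA(T_amb − T) + Q̇.
dT/dt = (T_ss − T)/τ with T_ss = T_amb + Q̇/UA = 16.8 + 127/7.78 = 33.124 °C, τ = M c_p/UA = 858·4.26/7.78 = 469.80 min.
Integrating: T(t) = T_ss + (T₀ − T_ss) e^(−t/τ).
T(554) = 33.124 + (61.376)·0.30752 = 51.998 °C.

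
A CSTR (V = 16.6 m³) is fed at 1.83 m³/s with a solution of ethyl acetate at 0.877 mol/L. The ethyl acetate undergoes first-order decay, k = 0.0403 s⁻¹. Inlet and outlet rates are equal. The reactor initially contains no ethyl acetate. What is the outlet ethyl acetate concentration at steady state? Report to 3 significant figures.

0.642 mol/L

Accumulation = in − out − consumed: V dC/dt = Q C_in − Q C − k V C.
At steady state: 0 = Q C_in − (Q + kV) C_ss, so C_ss = Q C_in/(Q + kV).
C_ss = 1.83·0.877/(1.83 + 0.0403·16.6) = 1.6049/2.4990 = 0.64223 mol/L.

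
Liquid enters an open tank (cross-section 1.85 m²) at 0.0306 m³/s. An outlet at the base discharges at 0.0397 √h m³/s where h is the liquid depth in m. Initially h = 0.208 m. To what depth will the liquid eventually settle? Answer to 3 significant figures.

0.594 m

A dh/dt = Q_in − 0.0397 √h. Steady state requires inflow = outflow:
Q_in = 0.0397 √h_ss ⇒ √h_ss = 0.0306/0.0397 = 0.77078.
h_ss = 0.77078² = 0.59410 m. (Since h₀ = 0.208 m < h_ss, the level will rise toward this value.)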